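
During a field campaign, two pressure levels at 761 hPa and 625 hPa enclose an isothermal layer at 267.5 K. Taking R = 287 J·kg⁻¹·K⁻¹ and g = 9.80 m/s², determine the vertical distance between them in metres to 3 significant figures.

Δz ≈ 1540 m

Hypsometric equation: Δz = (R T̄/g) ln(P₁/P₂).
R T̄/g = 287 × 267.5 / 9.80 = 7833.9 m.
ln(761/625) = ln(1.2176) = 0.19688.
Δz = 7833.9 × 0.19688 = 1542.3 m.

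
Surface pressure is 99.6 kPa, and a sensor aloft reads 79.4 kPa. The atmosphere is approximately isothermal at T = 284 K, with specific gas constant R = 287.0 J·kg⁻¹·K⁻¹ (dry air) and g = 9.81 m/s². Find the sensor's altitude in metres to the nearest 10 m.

Scale height: H = RT/g = 287.0 × 284 / 9.81 = 8308.7 m.
Invert the barometric formula: z = H ln(P₀/P).
P₀/P = 99.6/79.4 = 1.2544; ln(1.2544) = 0.22666.
z = 8308.7 × 0.22666 = 1883.2 m.

z ≈ 1880 m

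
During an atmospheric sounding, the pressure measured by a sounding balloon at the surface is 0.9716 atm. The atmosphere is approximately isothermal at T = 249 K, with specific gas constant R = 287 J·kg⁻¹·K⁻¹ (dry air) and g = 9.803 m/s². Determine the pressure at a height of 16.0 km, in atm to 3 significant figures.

Scale height: H = RT/g = 287 × 249 / 9.803 = 7289.9 m.
Barometric formula: P = P₀ exp(−z/H).
z/H = 16000/7289.9 = 2.1948; exp(−2.1948) = 0.11138.
P = 0.9716 × 0.11138 = 0.10822 atm.

P ≈ 0.108 atm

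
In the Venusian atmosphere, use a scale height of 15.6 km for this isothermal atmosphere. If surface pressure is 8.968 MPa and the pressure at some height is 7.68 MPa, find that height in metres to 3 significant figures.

z ≈ 2420 m

Invert the barometric formula: z = H ln(P₀/P).
P₀/P = 8.968/7.68 = 1.1677; ln(1.1677) = 0.15504.
z = 15600 × 0.15504 = 2418.6 m.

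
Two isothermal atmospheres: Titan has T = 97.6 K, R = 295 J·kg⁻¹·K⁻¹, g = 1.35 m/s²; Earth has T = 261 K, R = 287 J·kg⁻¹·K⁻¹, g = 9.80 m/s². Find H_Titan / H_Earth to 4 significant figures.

H_Titan/H_Earth ≈ 2.790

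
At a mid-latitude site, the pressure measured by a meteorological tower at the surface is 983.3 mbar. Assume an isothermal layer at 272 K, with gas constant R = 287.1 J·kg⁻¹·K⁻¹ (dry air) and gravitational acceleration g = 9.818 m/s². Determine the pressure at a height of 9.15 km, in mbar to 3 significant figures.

P ≈ 311 mbar

Scale height: H = RT/g = 287.1 × 272 / 9.818 = 7953.9 m.
Barometric formula: P = P₀ exp(−z/H).
z/H = 9150.0/7953.9 = 1.1504; exp(−1.1504) = 0.31651.
P = 983.3 × 0.31651 = 311.22 mbar.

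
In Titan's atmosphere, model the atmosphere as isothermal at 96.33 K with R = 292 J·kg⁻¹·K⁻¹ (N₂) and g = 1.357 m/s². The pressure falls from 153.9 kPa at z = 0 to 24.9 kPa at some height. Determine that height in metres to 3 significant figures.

z ≈ 37800 m

Scale height: H = RT/g = 292 × 96.33 / 1.357 = 20728 m.
Invert the barometric formula: z = H ln(P₀/P).
P₀/P = 153.9/24.9 = 6.1807; ln(6.1807) = 1.8214.
z = 20728 × 1.8214 = 37754 m.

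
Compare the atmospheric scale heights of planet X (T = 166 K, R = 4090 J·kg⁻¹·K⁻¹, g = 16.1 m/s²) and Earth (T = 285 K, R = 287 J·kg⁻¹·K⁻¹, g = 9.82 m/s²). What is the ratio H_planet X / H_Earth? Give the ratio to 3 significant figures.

H_planet X/H_Earth ≈ 5.06

H = RT/g for each body.
H_planet X = 4090 × 166 / 16.1 = 42170 m.
H_Earth = 287 × 285 / 9.82 = 8329.4 m.
H_planet X/H_Earth = 42170/8329.4 = 5.0628.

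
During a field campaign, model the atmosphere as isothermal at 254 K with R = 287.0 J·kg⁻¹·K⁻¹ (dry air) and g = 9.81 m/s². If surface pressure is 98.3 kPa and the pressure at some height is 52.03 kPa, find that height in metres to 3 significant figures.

Scale height: H = RT/g = 287.0 × 254 / 9.81 = 7431.0 m.
Invert the barometric formula: z = H ln(P₀/P).
P₀/P = 98.3/52.03 = 1.8893; ln(1.8893) = 0.63621.
z = 7431.0 × 0.63621 = 4727.7 m.

z ≈ 4730 m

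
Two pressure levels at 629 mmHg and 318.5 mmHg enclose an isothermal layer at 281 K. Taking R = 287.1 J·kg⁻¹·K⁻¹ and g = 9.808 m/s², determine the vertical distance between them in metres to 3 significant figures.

Hypsometric equation: Δz = (R T̄/g) ln(P₁/P₂).
R T̄/g = 287.1 × 281 / 9.808 = 8225.4 m.
ln(629/318.5) = ln(1.9749) = 0.68052.
Δz = 8225.4 × 0.68052 = 5597.5 m.

Δz ≈ 5600 m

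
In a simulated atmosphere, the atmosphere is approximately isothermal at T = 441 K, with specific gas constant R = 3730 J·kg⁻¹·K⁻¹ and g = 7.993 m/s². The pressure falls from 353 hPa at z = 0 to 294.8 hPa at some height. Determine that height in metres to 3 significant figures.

z ≈ 37100 m

Scale height: H = RT/g = 3730 × 441 / 7.993 = 205800 m.
Invert the barometric formula: z = H ln(P₀/P).
P₀/P = 353/294.8 = 1.1974; ln(1.1974) = 0.18015.
z = 205800 × 0.18015 = 37075 m.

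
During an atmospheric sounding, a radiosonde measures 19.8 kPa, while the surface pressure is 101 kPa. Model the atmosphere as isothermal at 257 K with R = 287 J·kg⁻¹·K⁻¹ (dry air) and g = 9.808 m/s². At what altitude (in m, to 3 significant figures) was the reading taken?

Scale height: H = RT/g = 287 × 257 / 9.808 = 7520.3 m.
Invert the barometric formula: z = H ln(P₀/P).
P₀/P = 101/19.8 = 5.1010; ln(5.1010) = 1.6294.
z = 7520.3 × 1.6294 = 12254 m.

z ≈ 12300 m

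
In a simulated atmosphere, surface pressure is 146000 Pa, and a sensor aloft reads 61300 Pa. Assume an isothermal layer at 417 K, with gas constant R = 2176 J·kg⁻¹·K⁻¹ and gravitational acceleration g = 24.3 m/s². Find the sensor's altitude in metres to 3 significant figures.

Scale height: H = RT/g = 2176 × 417 / 24.3 = 37341 m.
Invert the barometric formula: z = H ln(P₀/P).
P₀/P = 146000/61300 = 2.3817; ln(2.3817) = 0.86781.
z = 37341 × 0.86781 = 32405 m.

z ≈ 32400 m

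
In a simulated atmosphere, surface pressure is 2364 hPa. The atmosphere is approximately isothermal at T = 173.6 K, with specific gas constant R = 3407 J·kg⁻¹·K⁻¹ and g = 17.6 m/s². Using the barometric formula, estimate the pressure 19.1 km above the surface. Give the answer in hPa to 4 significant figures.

P ≈ 1339 hPa

Scale height: H = RT/g = 3407 × 173.6 / 17.6 = 33605 m.
Barometric formula: P = P₀ exp(−z/H).
z/H = 19100/33605 = 0.56837; exp(−0.56837) = 0.56645.
P = 2364 × 0.56645 = 1339.1 hPa.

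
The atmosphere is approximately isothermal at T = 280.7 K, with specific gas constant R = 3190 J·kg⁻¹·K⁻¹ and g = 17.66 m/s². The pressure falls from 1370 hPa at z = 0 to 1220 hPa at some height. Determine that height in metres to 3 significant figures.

z ≈ 5880 m

Scale height: H = RT/g = 3190 × 280.7 / 17.66 = 50704 m.
Invert the barometric formula: z = H ln(P₀/P).
P₀/P = 1370/1220 = 1.1230; ln(1.1230) = 0.11600.
z = 50704 × 0.11600 = 5881.7 m.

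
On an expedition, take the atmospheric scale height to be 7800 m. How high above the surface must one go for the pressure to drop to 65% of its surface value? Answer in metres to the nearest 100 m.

z ≈ 3400 m

Set P/P₀ = exp(−z/H) = 0.65, so z = −H ln(0.65).
−ln(0.65) = 0.43078; z = 7800.0 × 0.43078 = 3360.1 m.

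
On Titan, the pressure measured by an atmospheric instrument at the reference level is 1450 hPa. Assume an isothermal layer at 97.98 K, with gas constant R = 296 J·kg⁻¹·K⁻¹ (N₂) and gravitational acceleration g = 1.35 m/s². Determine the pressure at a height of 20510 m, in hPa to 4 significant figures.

Scale height: H = RT/g = 296 × 97.98 / 1.35 = 21483 m.
Barometric formula: P = P₀ exp(−z/H).
z/H = 20510/21483 = 0.95471; exp(−0.95471) = 0.38492.
P = 1450 × 0.38492 = 558.13 hPa.

P ≈ 558.1 hPa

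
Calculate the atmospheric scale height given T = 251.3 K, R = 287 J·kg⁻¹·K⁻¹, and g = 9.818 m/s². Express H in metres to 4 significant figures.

H ≈ 7346 m

The scale height of an isothermal atmosphere is H = RT/g.
H = 287 × 251.3 / 9.818 = 72123/9.818 = 7346.0 m.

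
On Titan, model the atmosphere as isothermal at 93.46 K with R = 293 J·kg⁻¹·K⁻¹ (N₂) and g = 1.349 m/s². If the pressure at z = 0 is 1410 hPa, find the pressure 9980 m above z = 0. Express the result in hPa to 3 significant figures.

P ≈ 862 hPa

Scale height: H = RT/g = 293 × 93.46 / 1.349 = 20299 m.
Barometric formula: P = P₀ exp(−z/H).
z/H = 9980.0/20299 = 0.49165; exp(−0.49165) = 0.61162.
P = 1410 × 0.61162 = 862.38 hPa.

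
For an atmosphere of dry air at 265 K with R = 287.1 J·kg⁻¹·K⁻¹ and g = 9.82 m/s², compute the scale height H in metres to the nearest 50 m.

The scale height of an isothermal atmosphere is H = RT/g.
H = 287.1 × 265 / 9.82 = 76082/9.82 = 7747.7 m.

H ≈ 7750 m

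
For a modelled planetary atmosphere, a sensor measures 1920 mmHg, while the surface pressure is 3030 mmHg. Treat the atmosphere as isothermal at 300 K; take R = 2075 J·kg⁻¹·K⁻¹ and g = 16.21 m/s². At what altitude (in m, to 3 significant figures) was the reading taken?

z ≈ 17500 m

Scale height: H = RT/g = 2075 × 300 / 16.21 = 38402 m.
Invert the barometric formula: z = H ln(P₀/P).
P₀/P = 3030/1920 = 1.5781; ln(1.5781) = 0.45622.
z = 38402 × 0.45622 = 17520 m.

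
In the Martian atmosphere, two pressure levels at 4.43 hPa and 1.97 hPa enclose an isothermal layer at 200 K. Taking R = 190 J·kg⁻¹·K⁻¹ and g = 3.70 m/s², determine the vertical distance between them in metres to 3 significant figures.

Hypsometric equation: Δz = (R T̄/g) ln(P₁/P₂).
R T̄/g = 190 × 200 / 3.70 = 10270 m.
ln(4.43/1.97) = ln(2.2487) = 0.81035.
Δz = 10270 × 0.81035 = 8322.3 m.

Δz ≈ 8320 m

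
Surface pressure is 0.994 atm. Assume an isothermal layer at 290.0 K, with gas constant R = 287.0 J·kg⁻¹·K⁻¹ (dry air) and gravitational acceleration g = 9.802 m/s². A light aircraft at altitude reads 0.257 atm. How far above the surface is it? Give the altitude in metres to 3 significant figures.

Scale height: H = RT/g = 287.0 × 290.0 / 9.802 = 8491.1 m.
Invert the barometric formula: z = H ln(P₀/P).
P₀/P = 0.994/0.257 = 3.8677; ln(3.8677) = 1.3527.
z = 8491.1 × 1.3527 = 11486 m.

z ≈ 11500 m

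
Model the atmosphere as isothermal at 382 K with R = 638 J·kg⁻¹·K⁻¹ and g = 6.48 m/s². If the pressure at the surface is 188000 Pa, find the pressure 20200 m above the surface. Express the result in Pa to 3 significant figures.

P ≈ 110000 Pa

Scale height: H = RT/g = 638 × 382 / 6.48 = 37610 m.
Barometric formula: P = P₀ exp(−z/H).
z/H = 20200/37610 = 0.53709; exp(−0.53709) = 0.58445.
P = 188000 × 0.58445 = 109880 Pa.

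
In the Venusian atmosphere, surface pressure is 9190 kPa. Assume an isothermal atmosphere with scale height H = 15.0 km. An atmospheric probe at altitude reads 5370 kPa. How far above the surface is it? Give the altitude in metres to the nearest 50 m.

Invert the barometric formula: z = H ln(P₀/P).
P₀/P = 9190/5370 = 1.7114; ln(1.7114) = 0.53731.
z = 15000 × 0.53731 = 8059.6 m.

z ≈ 8050 m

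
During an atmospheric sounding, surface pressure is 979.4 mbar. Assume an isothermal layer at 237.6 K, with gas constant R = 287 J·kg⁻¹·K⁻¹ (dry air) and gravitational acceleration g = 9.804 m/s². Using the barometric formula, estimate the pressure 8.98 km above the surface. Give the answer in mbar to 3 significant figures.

P ≈ 269 mbar

Scale height: H = RT/g = 287 × 237.6 / 9.804 = 6955.4 m.
Barometric formula: P = P₀ exp(−z/H).
z/H = 8980.0/6955.4 = 1.2911; exp(−1.2911) = 0.27497.
P = 979.4 × 0.27497 = 269.31 mbar.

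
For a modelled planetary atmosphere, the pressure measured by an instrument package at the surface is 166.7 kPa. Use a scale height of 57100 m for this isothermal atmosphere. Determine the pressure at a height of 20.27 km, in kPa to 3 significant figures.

P ≈ 117 kPa

Barometric formula: P = P₀ exp(−z/H).
z/H = 20270/57100 = 0.35499; exp(−0.35499) = 0.70118.
P = 166.7 × 0.70118 = 116.89 kPa.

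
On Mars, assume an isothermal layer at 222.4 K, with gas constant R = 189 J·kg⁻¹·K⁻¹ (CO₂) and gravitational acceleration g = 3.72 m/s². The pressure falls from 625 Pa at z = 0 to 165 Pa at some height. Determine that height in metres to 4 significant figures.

z ≈ 15050 m

Scale height: H = RT/g = 189 × 222.4 / 3.72 = 11299 m.
Invert the barometric formula: z = H ln(P₀/P).
P₀/P = 625/165 = 3.7879; ln(3.7879) = 1.3318.
z = 11299 × 1.3318 = 15048 m.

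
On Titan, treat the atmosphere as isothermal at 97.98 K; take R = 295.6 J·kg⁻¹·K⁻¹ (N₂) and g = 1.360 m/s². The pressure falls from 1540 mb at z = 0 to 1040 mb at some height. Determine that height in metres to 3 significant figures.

z ≈ 8360 m

Scale height: H = RT/g = 295.6 × 97.98 / 1.360 = 21296 m.
Invert the barometric formula: z = H ln(P₀/P).
P₀/P = 1540/1040 = 1.4808; ln(1.4808) = 0.39258.
z = 21296 × 0.39258 = 8360.4 m.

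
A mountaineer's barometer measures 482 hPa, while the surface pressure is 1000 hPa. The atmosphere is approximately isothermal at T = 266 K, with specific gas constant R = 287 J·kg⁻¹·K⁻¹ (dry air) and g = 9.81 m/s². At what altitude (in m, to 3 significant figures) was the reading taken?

Scale height: H = RT/g = 287 × 266 / 9.81 = 7782.1 m.
Invert the barometric formula: z = H ln(P₀/P).
P₀/P = 1000/482 = 2.0747; ln(2.0747) = 0.72982.
z = 7782.1 × 0.72982 = 5679.5 m.

z ≈ 5680 m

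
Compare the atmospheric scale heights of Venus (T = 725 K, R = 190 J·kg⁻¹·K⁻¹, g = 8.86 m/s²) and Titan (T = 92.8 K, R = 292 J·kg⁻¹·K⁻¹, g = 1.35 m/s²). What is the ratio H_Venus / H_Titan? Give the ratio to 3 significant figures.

H = RT/g for each body.
H_Venus = 190 × 725 / 8.86 = 15547 m.
H_Titan = 292 × 92.8 / 1.35 = 20072 m.
H_Venus/H_Titan = 15547/20072 = 0.77456.

H_Venus/H_Titan ≈ 0.775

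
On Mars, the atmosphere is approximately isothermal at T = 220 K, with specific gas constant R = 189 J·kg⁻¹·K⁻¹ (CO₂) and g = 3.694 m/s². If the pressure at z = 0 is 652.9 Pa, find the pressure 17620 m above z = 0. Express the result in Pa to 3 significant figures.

P ≈ 136 Pa

Scale height: H = RT/g = 189 × 220 / 3.694 = 11256 m.
Barometric formula: P = P₀ exp(−z/H).
z/H = 17620/11256 = 1.5654; exp(−1.5654) = 0.20900.
P = 652.9 × 0.20900 = 136.46 Pa.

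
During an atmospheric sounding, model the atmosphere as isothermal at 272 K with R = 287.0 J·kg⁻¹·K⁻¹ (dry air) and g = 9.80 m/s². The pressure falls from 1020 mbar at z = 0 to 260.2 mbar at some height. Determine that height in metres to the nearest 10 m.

z ≈ 10880 m

Scale height: H = RT/g = 287.0 × 272 / 9.80 = 7965.7 m.
Invert the barometric formula: z = H ln(P₀/P).
P₀/P = 1020/260.2 = 3.9201; ln(3.9201) = 1.3661.
z = 7965.7 × 1.3661 = 10882 m.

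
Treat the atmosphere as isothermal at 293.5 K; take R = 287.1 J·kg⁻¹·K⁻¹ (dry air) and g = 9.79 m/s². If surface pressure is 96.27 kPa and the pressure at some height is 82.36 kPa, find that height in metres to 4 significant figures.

z ≈ 1343 m

Scale height: H = RT/g = 287.1 × 293.5 / 9.79 = 8607.1 m.
Invert the barometric formula: z = H ln(P₀/P).
P₀/P = 96.27/82.36 = 1.1689; ln(1.1689) = 0.15606.
z = 8607.1 × 0.15606 = 1343.2 m.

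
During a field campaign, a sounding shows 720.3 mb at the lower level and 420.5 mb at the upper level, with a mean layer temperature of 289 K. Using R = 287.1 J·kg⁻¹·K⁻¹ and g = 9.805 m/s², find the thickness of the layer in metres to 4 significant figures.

Δz ≈ 4555 m

Hypsometric equation: Δz = (R T̄/g) ln(P₁/P₂).
R T̄/g = 287.1 × 289 / 9.805 = 8462.2 m.
ln(720.3/420.5) = ln(1.7130) = 0.53825.
Δz = 8462.2 × 0.53825 = 4554.8 m.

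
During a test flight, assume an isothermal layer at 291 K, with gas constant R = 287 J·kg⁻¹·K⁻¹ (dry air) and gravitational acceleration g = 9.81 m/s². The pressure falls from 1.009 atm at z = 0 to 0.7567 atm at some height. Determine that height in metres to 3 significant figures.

z ≈ 2450 m

Scale height: H = RT/g = 287 × 291 / 9.81 = 8513.5 m.
Invert the barometric formula: z = H ln(P₀/P).
P₀/P = 1.009/0.7567 = 1.3334; ln(1.3334) = 0.28773.
z = 8513.5 × 0.28773 = 2449.6 m.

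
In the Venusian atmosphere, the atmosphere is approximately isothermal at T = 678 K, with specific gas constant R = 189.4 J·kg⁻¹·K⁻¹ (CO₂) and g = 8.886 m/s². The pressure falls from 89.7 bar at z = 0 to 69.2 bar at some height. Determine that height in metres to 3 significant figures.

z ≈ 3750 m

Scale height: H = RT/g = 189.4 × 678 / 8.886 = 14451 m.
Invert the barometric formula: z = H ln(P₀/P).
P₀/P = 89.7/69.2 = 1.2962; ln(1.2962) = 0.25944.
z = 14451 × 0.25944 = 3749.2 m.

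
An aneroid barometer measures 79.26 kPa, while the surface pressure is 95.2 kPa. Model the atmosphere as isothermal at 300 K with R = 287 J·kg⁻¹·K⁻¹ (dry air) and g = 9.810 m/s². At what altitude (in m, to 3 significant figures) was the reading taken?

Scale height: H = RT/g = 287 × 300 / 9.810 = 8776.8 m.
Invert the barometric formula: z = H ln(P₀/P).
P₀/P = 95.2/79.26 = 1.2011; ln(1.2011) = 0.18324.
z = 8776.8 × 0.18324 = 1608.3 m.

z ≈ 1610 m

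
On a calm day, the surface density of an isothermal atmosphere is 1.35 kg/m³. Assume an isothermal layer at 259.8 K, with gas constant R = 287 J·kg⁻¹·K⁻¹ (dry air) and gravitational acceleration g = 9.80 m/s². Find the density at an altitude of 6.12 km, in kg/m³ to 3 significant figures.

Scale height: H = RT/g = 287 × 259.8 / 9.80 = 7608.4 m.
In an isothermal atmosphere, density decays like pressure: ρ = ρ₀ exp(−z/H).
z/H = 6120.0/7608.4 = 0.80437; exp(−0.80437) = 0.44737.
ρ = 1.35 × 0.44737 = 0.60395 kg/m³.

ρ ≈ 0.604 kg/m³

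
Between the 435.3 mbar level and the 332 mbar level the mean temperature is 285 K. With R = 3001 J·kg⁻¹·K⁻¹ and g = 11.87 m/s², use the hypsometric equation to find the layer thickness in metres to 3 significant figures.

Δz ≈ 19500 m

Hypsometric equation: Δz = (R T̄/g) ln(P₁/P₂).
R T̄/g = 3001 × 285 / 11.87 = 72054 m.
ln(435.3/332) = ln(1.3111) = 0.27087.
Δz = 72054 × 0.27087 = 19517 m.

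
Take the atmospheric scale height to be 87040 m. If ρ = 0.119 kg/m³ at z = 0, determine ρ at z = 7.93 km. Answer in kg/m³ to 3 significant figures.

ρ ≈ 0.109 kg/m³

In an isothermal atmosphere, density decays like pressure: ρ = ρ₀ exp(−z/H).
z/H = 7930.0/87040 = 0.091108; exp(−0.091108) = 0.91292.
ρ = 0.119 × 0.91292 = 0.10864 kg/m³.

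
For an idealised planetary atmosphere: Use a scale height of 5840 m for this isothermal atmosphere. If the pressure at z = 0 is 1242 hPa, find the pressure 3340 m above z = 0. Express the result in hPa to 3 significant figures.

P ≈ 701 hPa

Barometric formula: P = P₀ exp(−z/H).
z/H = 3340.0/5840.0 = 0.57192; exp(−0.57192) = 0.56444.
P = 1242 × 0.56444 = 701.03 hPa.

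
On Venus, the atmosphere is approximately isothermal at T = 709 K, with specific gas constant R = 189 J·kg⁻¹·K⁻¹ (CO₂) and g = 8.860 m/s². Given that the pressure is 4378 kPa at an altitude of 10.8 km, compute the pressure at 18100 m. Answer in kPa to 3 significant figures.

Scale height: H = RT/g = 189 × 709 / 8.860 = 15124 m.
Between two levels, P₂ = P₁ exp(−Δz/H) with Δz = z₂ − z₁.
Δz = 18100 − 10800 = 7300.0 m; Δz/H = 7300.0/15124 = 0.48268.
P₂ = 4378 × exp(−0.48268) = 4378 × 0.61713 = 2701.8 kPa.

P ≈ 2700 kPa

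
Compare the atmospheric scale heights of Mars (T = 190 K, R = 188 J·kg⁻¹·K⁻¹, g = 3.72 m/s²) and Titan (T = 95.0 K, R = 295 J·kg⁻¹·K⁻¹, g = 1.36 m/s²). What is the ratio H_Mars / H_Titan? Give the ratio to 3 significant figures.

H = RT/g for each body.
H_Mars = 188 × 190 / 3.72 = 9602.2 m.
H_Titan = 295 × 95.0 / 1.36 = 20607 m.
H_Mars/H_Titan = 9602.2/20607 = 0.46597.

H_Mars/H_Titan ≈ 0.466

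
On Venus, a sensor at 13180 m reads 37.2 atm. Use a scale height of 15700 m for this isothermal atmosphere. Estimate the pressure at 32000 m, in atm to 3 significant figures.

Between two levels, P₂ = P₁ exp(−Δz/H) with Δz = z₂ − z₁.
Δz = 32000 − 13180 = 18820 m; Δz/H = 18820/15700 = 1.1987.
P₂ = 37.2 × exp(−1.1987) = 37.2 × 0.30159 = 11.219 atm.

P ≈ 11.2 atm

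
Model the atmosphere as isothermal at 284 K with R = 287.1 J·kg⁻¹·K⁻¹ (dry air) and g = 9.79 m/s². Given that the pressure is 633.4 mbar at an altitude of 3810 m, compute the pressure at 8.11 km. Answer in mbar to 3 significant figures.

Scale height: H = RT/g = 287.1 × 284 / 9.79 = 8328.5 m.
Between two levels, P₂ = P₁ exp(−Δz/H) with Δz = z₂ − z₁.
Δz = 8110.0 − 3810.0 = 4300.0 m; Δz/H = 4300.0/8328.5 = 0.51630.
P₂ = 633.4 × exp(−0.51630) = 633.4 × 0.59672 = 377.96 mbar.

P ≈ 378 mbar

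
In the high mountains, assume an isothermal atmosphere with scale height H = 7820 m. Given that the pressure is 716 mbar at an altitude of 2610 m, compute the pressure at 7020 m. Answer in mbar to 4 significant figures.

P ≈ 407.4 mbar

Between two levels, P₂ = P₁ exp(−Δz/H) with Δz = z₂ − z₁.
Δz = 7020.0 − 2610.0 = 4410.0 m; Δz/H = 4410.0/7820.0 = 0.56394.
P₂ = 716 × exp(−0.56394) = 716 × 0.56896 = 407.38 mbar.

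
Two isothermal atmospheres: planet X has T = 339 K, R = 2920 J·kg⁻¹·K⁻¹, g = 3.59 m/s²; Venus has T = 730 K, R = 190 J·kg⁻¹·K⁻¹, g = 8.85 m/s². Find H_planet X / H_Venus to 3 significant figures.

H_planet X/H_Venus ≈ 17.6

H = RT/g for each body.
H_planet X = 2920 × 339 / 3.59 = 275730 m.
H_Venus = 190 × 730 / 8.85 = 15672 m.
H_planet X/H_Venus = 275730/15672 = 17.594.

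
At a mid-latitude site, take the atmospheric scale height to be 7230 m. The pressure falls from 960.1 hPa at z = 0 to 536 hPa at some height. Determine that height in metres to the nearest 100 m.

z ≈ 4200 m

Invert the barometric formula: z = H ln(P₀/P).
P₀/P = 960.1/536 = 1.7912; ln(1.7912) = 0.58289.
z = 7230.0 × 0.58289 = 4214.3 m.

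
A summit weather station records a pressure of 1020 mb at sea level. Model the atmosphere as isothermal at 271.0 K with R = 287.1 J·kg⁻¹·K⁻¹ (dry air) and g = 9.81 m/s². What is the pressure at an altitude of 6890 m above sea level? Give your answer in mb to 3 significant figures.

P ≈ 428 mb

Scale height: H = RT/g = 287.1 × 271.0 / 9.81 = 7931.1 m.
Barometric formula: P = P₀ exp(−z/H).
z/H = 6890.0/7931.1 = 0.86873; exp(−0.86873) = 0.41948.
P = 1020 × 0.41948 = 427.87 mb.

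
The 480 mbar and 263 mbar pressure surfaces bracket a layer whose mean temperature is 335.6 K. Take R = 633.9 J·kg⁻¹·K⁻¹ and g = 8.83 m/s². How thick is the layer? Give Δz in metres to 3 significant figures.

Δz ≈ 14500 m

Hypsometric equation: Δz = (R T̄/g) ln(P₁/P₂).
R T̄/g = 633.9 × 335.6 / 8.83 = 24093 m.
ln(480/263) = ln(1.8251) = 0.60163.
Δz = 24093 × 0.60163 = 14495 m.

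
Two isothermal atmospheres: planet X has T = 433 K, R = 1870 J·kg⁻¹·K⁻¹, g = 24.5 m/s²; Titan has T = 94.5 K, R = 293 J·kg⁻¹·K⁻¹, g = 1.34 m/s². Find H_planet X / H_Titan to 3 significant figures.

H_planet X/H_Titan ≈ 1.60

H = RT/g for each body.
H_planet X = 1870 × 433 / 24.5 = 33049 m.
H_Titan = 293 × 94.5 / 1.34 = 20663 m.
H_planet X/H_Titan = 33049/20663 = 1.5994.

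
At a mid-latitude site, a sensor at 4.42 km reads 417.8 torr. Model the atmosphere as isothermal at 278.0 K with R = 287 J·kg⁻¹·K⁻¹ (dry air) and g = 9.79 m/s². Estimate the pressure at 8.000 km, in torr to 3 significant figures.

Scale height: H = RT/g = 287 × 278.0 / 9.79 = 8149.7 m.
Between two levels, P₂ = P₁ exp(−Δz/H) with Δz = z₂ − z₁.
Δz = 8000.0 − 4420.0 = 3580.0 m; Δz/H = 3580.0/8149.7 = 0.43928.
P₂ = 417.8 × exp(−0.43928) = 417.8 × 0.64450 = 269.27 torr.

P ≈ 269 torr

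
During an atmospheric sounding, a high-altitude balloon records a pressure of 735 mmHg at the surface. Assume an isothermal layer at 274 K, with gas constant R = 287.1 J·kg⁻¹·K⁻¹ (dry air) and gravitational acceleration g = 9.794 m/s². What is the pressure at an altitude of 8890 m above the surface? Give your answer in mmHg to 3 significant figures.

P ≈ 243 mmHg

Scale height: H = RT/g = 287.1 × 274 / 9.794 = 8032.0 m.
Barometric formula: P = P₀ exp(−z/H).
z/H = 8890.0/8032.0 = 1.1068; exp(−1.1068) = 0.33062.
P = 735 × 0.33062 = 243.01 mmHg.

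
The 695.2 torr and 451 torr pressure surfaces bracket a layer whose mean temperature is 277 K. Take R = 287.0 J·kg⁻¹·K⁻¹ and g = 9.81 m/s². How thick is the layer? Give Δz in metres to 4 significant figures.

Hypsometric equation: Δz = (R T̄/g) ln(P₁/P₂).
R T̄/g = 287.0 × 277 / 9.81 = 8103.9 m.
ln(695.2/451) = ln(1.5415) = 0.43276.
Δz = 8103.9 × 0.43276 = 3507.0 m.

Δz ≈ 3507 m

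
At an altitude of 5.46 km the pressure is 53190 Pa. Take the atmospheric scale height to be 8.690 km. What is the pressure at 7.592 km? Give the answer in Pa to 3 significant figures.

P ≈ 41600 Pa

Between two levels, P₂ = P₁ exp(−Δz/H) with Δz = z₂ − z₁.
Δz = 7592.0 − 5460.0 = 2132.0 m; Δz/H = 2132.0/8690.0 = 0.24534.
P₂ = 53190 × exp(−0.24534) = 53190 × 0.78244 = 41618 Pa.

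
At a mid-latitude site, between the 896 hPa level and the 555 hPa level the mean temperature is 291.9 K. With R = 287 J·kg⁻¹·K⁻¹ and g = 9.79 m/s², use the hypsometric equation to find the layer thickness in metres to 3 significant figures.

Hypsometric equation: Δz = (R T̄/g) ln(P₁/P₂).
R T̄/g = 287 × 291.9 / 9.79 = 8557.2 m.
ln(896/555) = ln(1.6144) = 0.47896.
Δz = 8557.2 × 0.47896 = 4098.6 m.

Δz ≈ 4100 m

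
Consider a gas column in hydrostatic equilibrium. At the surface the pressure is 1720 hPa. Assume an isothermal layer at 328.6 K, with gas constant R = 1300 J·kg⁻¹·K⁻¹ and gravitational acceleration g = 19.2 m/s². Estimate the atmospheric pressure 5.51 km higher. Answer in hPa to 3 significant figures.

P ≈ 1340 hPa

Scale height: H = RT/g = 1300 × 328.6 / 19.2 = 22249 m.
Barometric formula: P = P₀ exp(−z/H).
z/H = 5510.0/22249 = 0.24765; exp(−0.24765) = 0.78063.
P = 1720 × 0.78063 = 1342.7 hPa.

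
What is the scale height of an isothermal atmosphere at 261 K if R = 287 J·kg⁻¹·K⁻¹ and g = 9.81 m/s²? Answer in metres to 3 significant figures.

H ≈ 7640 m

The scale height of an isothermal atmosphere is H = RT/g.
H = 287 × 261 / 9.81 = 74907/9.81 = 7635.8 m.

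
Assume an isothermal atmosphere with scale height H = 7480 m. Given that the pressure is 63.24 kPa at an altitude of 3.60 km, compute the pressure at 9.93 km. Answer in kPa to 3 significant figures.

P ≈ 27.1 kPa

Between two levels, P₂ = P₁ exp(−Δz/H) with Δz = z₂ − z₁.
Δz = 9930.0 − 3600.0 = 6330.0 m; Δz/H = 6330.0/7480.0 = 0.84626.
P₂ = 63.24 × exp(−0.84626) = 63.24 × 0.42902 = 27.131 kPa.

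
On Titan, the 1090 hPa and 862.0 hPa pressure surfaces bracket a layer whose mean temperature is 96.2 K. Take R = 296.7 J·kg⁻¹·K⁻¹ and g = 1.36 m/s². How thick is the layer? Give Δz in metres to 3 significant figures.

Hypsometric equation: Δz = (R T̄/g) ln(P₁/P₂).
R T̄/g = 296.7 × 96.2 / 1.36 = 20987 m.
ln(1090/862.0) = ln(1.2645) = 0.23468.
Δz = 20987 × 0.23468 = 4925.2 m.

Δz ≈ 4930 m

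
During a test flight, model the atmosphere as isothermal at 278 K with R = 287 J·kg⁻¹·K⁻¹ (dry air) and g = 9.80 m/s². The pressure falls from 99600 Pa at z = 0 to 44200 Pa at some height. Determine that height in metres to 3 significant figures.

z ≈ 6610 m

Scale height: H = RT/g = 287 × 278 / 9.80 = 8141.4 m.
Invert the barometric formula: z = H ln(P₀/P).
P₀/P = 99600/44200 = 2.2534; ln(2.2534) = 0.81244.
z = 8141.4 × 0.81244 = 6614.4 m.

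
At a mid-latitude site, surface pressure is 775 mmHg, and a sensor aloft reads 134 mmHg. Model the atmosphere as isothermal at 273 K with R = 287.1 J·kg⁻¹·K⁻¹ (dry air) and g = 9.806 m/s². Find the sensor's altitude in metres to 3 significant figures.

z ≈ 14000 m

Scale height: H = RT/g = 287.1 × 273 / 9.806 = 7992.9 m.
Invert the barometric formula: z = H ln(P₀/P).
P₀/P = 775/134 = 5.7836; ln(5.7836) = 1.7550.
z = 7992.9 × 1.7550 = 14028 m.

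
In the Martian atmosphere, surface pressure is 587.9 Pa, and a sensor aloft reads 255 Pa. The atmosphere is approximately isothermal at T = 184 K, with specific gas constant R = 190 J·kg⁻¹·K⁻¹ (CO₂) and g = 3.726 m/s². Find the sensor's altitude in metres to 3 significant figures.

Scale height: H = RT/g = 190 × 184 / 3.726 = 9382.7 m.
Invert the barometric formula: z = H ln(P₀/P).
P₀/P = 587.9/255 = 2.3055; ln(2.3055) = 0.83530.
z = 9382.7 × 0.83530 = 7837.4 m.

z ≈ 7840 m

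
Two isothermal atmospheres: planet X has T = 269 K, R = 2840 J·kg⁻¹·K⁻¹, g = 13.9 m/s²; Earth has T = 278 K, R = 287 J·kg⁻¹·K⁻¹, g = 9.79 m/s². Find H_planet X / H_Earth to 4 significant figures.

H_planet X/H_Earth ≈ 6.744

H = RT/g for each body.
H_planet X = 2840 × 269 / 13.9 = 54961 m.
H_Earth = 287 × 278 / 9.79 = 8149.7 m.
H_planet X/H_Earth = 54961/8149.7 = 6.7439.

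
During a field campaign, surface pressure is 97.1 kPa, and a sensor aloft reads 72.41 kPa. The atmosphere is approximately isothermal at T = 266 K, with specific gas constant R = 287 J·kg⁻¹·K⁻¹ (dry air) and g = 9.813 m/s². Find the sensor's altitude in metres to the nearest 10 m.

z ≈ 2280 m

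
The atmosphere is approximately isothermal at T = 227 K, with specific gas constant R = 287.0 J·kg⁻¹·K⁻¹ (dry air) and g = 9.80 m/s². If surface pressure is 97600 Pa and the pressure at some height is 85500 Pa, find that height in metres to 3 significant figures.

z ≈ 880 m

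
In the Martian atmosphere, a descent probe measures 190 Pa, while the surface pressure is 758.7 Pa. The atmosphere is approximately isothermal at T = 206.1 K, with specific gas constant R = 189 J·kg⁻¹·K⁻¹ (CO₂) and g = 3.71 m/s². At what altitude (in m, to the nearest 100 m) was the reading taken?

z ≈ 14500 m

Scale height: H = RT/g = 189 × 206.1 / 3.71 = 10499 m.
Invert the barometric formula: z = H ln(P₀/P).
P₀/P = 758.7/190 = 3.9932; ln(3.9932) = 1.3846.
z = 10499 × 1.3846 = 14537 m.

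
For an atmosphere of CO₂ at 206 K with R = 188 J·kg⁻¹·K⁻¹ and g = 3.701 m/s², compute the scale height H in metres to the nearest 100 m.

H ≈ 10500 m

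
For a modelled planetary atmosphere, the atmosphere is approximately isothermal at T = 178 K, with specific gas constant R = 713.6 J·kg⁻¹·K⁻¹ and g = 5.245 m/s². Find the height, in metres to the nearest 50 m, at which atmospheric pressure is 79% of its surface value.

Scale height: H = RT/g = 713.6 × 178 / 5.245 = 24218 m.
Set P/P₀ = exp(−z/H) = 0.79, so z = −H ln(0.79).
−ln(0.79) = 0.23572; z = 24218 × 0.23572 = 5708.7 m.

z ≈ 5700 m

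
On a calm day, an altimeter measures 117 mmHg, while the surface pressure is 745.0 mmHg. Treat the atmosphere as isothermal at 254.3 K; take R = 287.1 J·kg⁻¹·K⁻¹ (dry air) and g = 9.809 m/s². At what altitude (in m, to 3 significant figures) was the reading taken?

Scale height: H = RT/g = 287.1 × 254.3 / 9.809 = 7443.1 m.
Invert the barometric formula: z = H ln(P₀/P).
P₀/P = 745.0/117 = 6.3675; ln(6.3675) = 1.8512.
z = 7443.1 × 1.8512 = 13779 m.

z ≈ 13800 m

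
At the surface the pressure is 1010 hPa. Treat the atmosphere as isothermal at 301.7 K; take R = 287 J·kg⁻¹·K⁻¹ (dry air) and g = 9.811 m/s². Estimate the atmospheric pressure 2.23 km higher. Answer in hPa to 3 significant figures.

P ≈ 784 hPa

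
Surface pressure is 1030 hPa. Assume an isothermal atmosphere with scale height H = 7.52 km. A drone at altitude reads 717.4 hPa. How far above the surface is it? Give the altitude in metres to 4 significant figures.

z ≈ 2720 m

Invert the barometric formula: z = H ln(P₀/P).
P₀/P = 1030/717.4 = 1.4357; ln(1.4357) = 0.36165.
z = 7520.0 × 0.36165 = 2719.6 m.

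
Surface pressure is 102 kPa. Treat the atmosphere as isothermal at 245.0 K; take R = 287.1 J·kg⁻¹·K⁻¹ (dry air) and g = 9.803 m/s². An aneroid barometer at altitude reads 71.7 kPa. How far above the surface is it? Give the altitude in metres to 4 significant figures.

Scale height: H = RT/g = 287.1 × 245.0 / 9.803 = 7175.3 m.
Invert the barometric formula: z = H ln(P₀/P).
P₀/P = 102/71.7 = 1.4226; ln(1.4226) = 0.35249.
z = 7175.3 × 0.35249 = 2529.2 m.

z ≈ 2529 m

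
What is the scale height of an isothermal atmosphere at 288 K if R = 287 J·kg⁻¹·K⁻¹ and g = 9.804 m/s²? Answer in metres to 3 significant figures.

H ≈ 8430 m

The scale height of an isothermal atmosphere is H = RT/g.
H = 287 × 288 / 9.804 = 82656/9.804 = 8430.8 m.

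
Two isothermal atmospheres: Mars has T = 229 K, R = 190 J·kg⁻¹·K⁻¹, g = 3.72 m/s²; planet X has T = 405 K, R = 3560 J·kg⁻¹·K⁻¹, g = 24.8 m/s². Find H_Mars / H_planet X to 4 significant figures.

H = RT/g for each body.
H_Mars = 190 × 229 / 3.72 = 11696 m.
H_planet X = 3560 × 405 / 24.8 = 58137 m.
H_Mars/H_planet X = 11696/58137 = 0.20118.

H_Mars/H_planet X ≈ 0.2012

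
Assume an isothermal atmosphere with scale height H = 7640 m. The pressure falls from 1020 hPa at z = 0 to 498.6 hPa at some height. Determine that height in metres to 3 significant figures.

z ≈ 5470 m

Invert the barometric formula: z = H ln(P₀/P).
P₀/P = 1020/498.6 = 2.0457; ln(2.0457) = 0.71574.
z = 7640.0 × 0.71574 = 5468.3 m.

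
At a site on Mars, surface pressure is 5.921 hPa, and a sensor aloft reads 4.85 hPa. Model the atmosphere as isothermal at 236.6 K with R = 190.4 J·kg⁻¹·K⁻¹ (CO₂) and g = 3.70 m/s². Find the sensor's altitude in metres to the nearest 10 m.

z ≈ 2430 m

Scale height: H = RT/g = 190.4 × 236.6 / 3.70 = 12175 m.
Invert the barometric formula: z = H ln(P₀/P).
P₀/P = 5.921/4.85 = 1.2208; ln(1.2208) = 0.19951.
z = 12175 × 0.19951 = 2429.0 m.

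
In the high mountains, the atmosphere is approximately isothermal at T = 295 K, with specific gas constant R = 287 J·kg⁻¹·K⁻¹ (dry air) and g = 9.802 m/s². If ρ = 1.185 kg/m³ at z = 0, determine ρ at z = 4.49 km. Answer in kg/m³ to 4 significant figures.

Scale height: H = RT/g = 287 × 295 / 9.802 = 8637.5 m.
In an isothermal atmosphere, density decays like pressure: ρ = ρ₀ exp(−z/H).
z/H = 4490.0/8637.5 = 0.51983; exp(−0.51983) = 0.59462.
ρ = 1.185 × 0.59462 = 0.70462 kg/m³.

ρ ≈ 0.7046 kg/m³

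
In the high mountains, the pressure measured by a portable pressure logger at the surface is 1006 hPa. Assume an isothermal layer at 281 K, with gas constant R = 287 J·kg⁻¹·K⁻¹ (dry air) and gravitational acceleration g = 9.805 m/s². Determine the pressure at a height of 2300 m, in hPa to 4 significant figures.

P ≈ 760.6 hPa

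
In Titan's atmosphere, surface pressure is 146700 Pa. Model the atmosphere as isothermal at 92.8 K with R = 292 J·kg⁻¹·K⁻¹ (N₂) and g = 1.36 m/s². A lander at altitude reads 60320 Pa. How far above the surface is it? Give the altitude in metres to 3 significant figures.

z ≈ 17700 m

Scale height: H = RT/g = 292 × 92.8 / 1.36 = 19925 m.
Invert the barometric formula: z = H ln(P₀/P).
P₀/P = 146700/60320 = 2.4320; ln(2.4320) = 0.88871.
z = 19925 × 0.88871 = 17708 m.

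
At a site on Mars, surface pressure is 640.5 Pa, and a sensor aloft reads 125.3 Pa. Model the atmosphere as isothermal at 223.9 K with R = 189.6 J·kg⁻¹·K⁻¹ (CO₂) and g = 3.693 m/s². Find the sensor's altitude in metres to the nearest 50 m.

Scale height: H = RT/g = 189.6 × 223.9 / 3.693 = 11495 m.
Invert the barometric formula: z = H ln(P₀/P).
P₀/P = 640.5/125.3 = 5.1117; ln(5.1117) = 1.6315.
z = 11495 × 1.6315 = 18754 m.

z ≈ 18750 m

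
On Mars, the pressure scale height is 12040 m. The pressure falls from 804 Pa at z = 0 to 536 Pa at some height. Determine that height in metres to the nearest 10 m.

z ≈ 4880 m

Invert the barometric formula: z = H ln(P₀/P).
P₀/P = 804/536 = 1.5000; ln(1.5000) = 0.40547.
z = 12040 × 0.40547 = 4881.9 m.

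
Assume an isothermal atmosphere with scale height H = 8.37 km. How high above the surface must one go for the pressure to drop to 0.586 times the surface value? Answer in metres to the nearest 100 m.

Set P/P₀ = exp(−z/H) = 0.586, so z = −H ln(0.586).
−ln(0.586) = 0.53444; z = 8370.0 × 0.53444 = 4473.3 m.

z ≈ 4500 m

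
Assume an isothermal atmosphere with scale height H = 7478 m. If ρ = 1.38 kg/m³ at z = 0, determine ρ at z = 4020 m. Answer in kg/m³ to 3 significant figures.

In an isothermal atmosphere, density decays like pressure: ρ = ρ₀ exp(−z/H).
z/H = 4020.0/7478.0 = 0.53758; exp(−0.53758) = 0.58416.
ρ = 1.38 × 0.58416 = 0.80614 kg/m³.

ρ ≈ 0.806 kg/m³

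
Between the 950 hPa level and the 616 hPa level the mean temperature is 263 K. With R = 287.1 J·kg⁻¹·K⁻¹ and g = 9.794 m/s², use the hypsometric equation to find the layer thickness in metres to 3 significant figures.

Δz ≈ 3340 m

Hypsometric equation: Δz = (R T̄/g) ln(P₁/P₂).
R T̄/g = 287.1 × 263 / 9.794 = 7709.5 m.
ln(950/616) = ln(1.5422) = 0.43321.
Δz = 7709.5 × 0.43321 = 3339.8 m.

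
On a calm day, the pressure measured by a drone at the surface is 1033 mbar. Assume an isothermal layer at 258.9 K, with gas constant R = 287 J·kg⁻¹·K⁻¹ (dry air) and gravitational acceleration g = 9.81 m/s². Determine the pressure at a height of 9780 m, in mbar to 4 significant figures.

Scale height: H = RT/g = 287 × 258.9 / 9.81 = 7574.3 m.
Barometric formula: P = P₀ exp(−z/H).
z/H = 9780.0/7574.3 = 1.2912; exp(−1.2912) = 0.27494.
P = 1033 × 0.27494 = 284.01 mbar.

P ≈ 284.0 mbar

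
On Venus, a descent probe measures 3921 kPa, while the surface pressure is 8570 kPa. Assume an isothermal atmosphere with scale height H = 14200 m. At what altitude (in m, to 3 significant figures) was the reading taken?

z ≈ 11100 m

Invert the barometric formula: z = H ln(P₀/P).
P₀/P = 8570/3921 = 2.1857; ln(2.1857) = 0.78194.
z = 14200 × 0.78194 = 11104 m.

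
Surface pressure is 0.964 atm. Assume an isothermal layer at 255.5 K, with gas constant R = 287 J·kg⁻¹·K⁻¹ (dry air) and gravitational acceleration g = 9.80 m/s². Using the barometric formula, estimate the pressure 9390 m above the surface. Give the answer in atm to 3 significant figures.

P ≈ 0.275 atm

Scale height: H = RT/g = 287 × 255.5 / 9.80 = 7482.5 m.
Barometric formula: P = P₀ exp(−z/H).
z/H = 9390.0/7482.5 = 1.2549; exp(−1.2549) = 0.28510.
P = 0.964 × 0.28510 = 0.27484 atm.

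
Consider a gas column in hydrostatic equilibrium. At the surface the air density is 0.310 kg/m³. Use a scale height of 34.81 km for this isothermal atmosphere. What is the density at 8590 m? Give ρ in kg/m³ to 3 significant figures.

ρ ≈ 0.242 kg/m³

In an isothermal atmosphere, density decays like pressure: ρ = ρ₀ exp(−z/H).
z/H = 8590.0/34810 = 0.24677; exp(−0.24677) = 0.78132.
ρ = 0.310 × 0.78132 = 0.24221 kg/m³.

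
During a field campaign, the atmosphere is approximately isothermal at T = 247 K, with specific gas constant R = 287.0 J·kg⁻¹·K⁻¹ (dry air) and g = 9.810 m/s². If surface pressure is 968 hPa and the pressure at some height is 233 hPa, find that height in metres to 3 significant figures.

Scale height: H = RT/g = 287.0 × 247 / 9.810 = 7226.2 m.
Invert the barometric formula: z = H ln(P₀/P).
P₀/P = 968/233 = 4.1545; ln(4.1545) = 1.4242.
z = 7226.2 × 1.4242 = 10292 m.

z ≈ 10300 m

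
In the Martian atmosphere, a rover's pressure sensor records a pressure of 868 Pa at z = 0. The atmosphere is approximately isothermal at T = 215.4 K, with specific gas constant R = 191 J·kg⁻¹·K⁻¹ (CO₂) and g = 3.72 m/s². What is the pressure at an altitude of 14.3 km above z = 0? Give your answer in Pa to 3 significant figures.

P ≈ 238 Pa

Scale height: H = RT/g = 191 × 215.4 / 3.72 = 11060 m.
Barometric formula: P = P₀ exp(−z/H).
z/H = 14300/11060 = 1.2929; exp(−1.2929) = 0.27447.
P = 868 × 0.27447 = 238.24 Pa.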